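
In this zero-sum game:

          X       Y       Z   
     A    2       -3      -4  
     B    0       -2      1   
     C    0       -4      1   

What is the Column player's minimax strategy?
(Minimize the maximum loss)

Column should play Y, value = -2

Work:
Column player minimizes Row's maximum payoff:
Column X: max payoff to Row = 2
Column Y: max payoff to Row = -2
Column Z: max payoff to Row = 1
Minimum is -2, achieved by column Y.
Minimax strategy: Y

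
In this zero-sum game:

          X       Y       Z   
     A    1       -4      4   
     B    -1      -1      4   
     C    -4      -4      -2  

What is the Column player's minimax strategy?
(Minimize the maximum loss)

Column should play Y, value = -1

Work:
Column player minimizes Row's maximum payoff:
Column X: max payoff to Row = 1
Column Y: max payoff to Row = -1
Column Z: max payoff to Row = 4
Minimum is -1, achieved by column Y.
Minimax strategy: Y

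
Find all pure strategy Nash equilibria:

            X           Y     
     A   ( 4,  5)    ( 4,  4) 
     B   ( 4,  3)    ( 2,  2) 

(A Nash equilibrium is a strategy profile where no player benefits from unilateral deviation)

Nash equilibrium: (A, X), (B, X)

Work:
Best responses:
  P1 vs X: payoffs [4, 4] → best response A/B (payoff 4)
  P1 vs Y: payoffs [4, 2] → best response A (payoff 4)
  P2 vs A: payoffs [5, 4] → best response X (payoff 5)
  P2 vs B: payoffs [3, 2] → best response X (payoff 3)
Mutual best responses: (A,X), (B,X) → Nash equilibria.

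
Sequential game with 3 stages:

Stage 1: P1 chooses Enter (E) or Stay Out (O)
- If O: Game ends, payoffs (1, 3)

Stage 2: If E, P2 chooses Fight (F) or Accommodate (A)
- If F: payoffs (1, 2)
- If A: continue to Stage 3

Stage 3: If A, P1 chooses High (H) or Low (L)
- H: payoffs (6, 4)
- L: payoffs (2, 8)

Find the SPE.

SPE: (E, A, H); Outcome (6, 4)

Work:
Stage 3: P1 chooses H (6 vs 2)
Stage 2: P2: F->2, A->4 (anticipating H). Choose A
Stage 1: P1: O->1, E->6 (anticipating A, H). Choose E
SPE path: E -> A -> H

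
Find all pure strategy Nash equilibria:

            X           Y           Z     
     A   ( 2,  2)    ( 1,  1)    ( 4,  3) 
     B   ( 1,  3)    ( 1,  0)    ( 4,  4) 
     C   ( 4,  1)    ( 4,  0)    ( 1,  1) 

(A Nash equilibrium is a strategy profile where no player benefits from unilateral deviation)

Nash equilibrium: (A, Z), (B, Z), (C, X)

Work:
Best responses:
  P1 vs X: payoffs [2, 1, 4] → best response C (payoff 4)
  P1 vs Y: payoffs [1, 1, 4] → best response C (payoff 4)
  P1 vs Z: payoffs [4, 4, 1] → best response A/B (payoff 4)
  P2 vs A: payoffs [2, 1, 3] → best response Z (payoff 3)
  P2 vs B: payoffs [3, 0, 4] → best response Z (payoff 4)
  P2 vs C: payoffs [1, 0, 1] → best response X/Z (payoff 1)
Mutual best responses: (A,Z), (B,Z), (C,X) → Nash equilibria.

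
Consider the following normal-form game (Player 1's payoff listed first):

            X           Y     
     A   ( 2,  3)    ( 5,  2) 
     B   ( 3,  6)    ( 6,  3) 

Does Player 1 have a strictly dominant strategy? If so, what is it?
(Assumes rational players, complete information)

Yes, Player 1's strictly dominant strategy is B

Work:
A strategy strictly dominates another if it gives a strictly higher payoff against every opponent action. Compare each pair of P1's strategies column-by-column:
  A vs B: [2 vs 3, 5 vs 6] → A does not strictly dominate B (column X: 2 ≤ 3)
  B vs A: [3 vs 2, 6 vs 5] → B strictly dominates A
B strictly dominates every other strategy → strictly dominant.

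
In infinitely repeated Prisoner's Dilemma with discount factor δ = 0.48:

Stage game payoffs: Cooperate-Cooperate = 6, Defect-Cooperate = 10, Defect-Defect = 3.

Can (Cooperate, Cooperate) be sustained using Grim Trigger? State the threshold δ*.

δ* = 0.5714; since δ = 0.48 < 0.5714, cooperation cannot be sustained

Work:
For Grim Trigger:
Cooperate forever: 6/(1-δ)
Defect then punished: 10 + 3·δ/(1-δ)
Need: 6/(1-δ) ≥ 10 + 3·δ/(1-δ)
Solving: δ ≥ (T-R)/(T-P) = (10-6)/(10-3) = 0.5714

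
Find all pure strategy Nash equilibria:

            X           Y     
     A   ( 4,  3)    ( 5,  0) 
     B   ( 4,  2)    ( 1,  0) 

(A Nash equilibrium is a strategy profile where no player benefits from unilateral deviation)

Nash equilibrium: (A, X), (B, X)

Work:
Best responses:
  P1 vs X: payoffs [4, 4] → best response A/B (payoff 4)
  P1 vs Y: payoffs [5, 1] → best response A (payoff 5)
  P2 vs A: payoffs [3, 0] → best response X (payoff 3)
  P2 vs B: payoffs [2, 0] → best response X (payoff 2)
Mutual best responses: (A,X), (B,X) → Nash equilibria.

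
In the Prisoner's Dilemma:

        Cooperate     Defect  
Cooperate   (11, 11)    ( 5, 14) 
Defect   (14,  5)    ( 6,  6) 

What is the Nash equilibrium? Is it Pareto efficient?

(Defect, Defect) is NE; not Pareto efficient

Work:
Defect dominates Cooperate for both players:
If P2 cooperates: Defect (14) > Cooperate (11)
If P2 defects: Defect (6) > Cooperate (5)
NE: (Defect, Defect) with payoff (6, 6)
But (Cooperate, Cooperate) = (11, 11) Pareto dominates (6, 6)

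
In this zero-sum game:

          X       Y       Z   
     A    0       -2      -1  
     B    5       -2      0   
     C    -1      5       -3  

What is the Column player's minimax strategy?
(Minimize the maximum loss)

Column should play Z, value = 0

Work:
Column player minimizes Row's maximum payoff:
Column X: max payoff to Row = 5
Column Y: max payoff to Row = 5
Column Z: max payoff to Row = 0
Minimum is 0, achieved by column Z.
Minimax strategy: Z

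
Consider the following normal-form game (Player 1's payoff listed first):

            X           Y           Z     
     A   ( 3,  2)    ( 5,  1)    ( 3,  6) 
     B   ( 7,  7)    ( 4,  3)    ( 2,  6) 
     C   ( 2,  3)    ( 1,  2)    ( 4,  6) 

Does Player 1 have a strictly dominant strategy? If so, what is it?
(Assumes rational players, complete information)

No strictly dominant strategy exists for Player 1

Work:
A strategy strictly dominates another if it gives a strictly higher payoff against every opponent action. Compare each pair of P1's strategies column-by-column:
  A vs B: [3 vs 7, 5 vs 4, 3 vs 2] → A does not strictly dominate B (column X: 3 ≤ 7)
  A vs C: [3 vs 2, 5 vs 1, 3 vs 4] → A does not strictly dominate C (column Z: 3 ≤ 4)
  B vs A: [7 vs 3, 4 vs 5, 2 vs 3] → B does not strictly dominate A (column Y: 4 ≤ 5)
  B vs C: [7 vs 2, 4 vs 1, 2 vs 4] → B does not strictly dominate C (column Z: 2 ≤ 4)
  C vs A: [2 vs 3, 1 vs 5, 4 vs 3] → C does not strictly dominate A (column X: 2 ≤ 3)
  C vs B: [2 vs 7, 1 vs 4, 4 vs 2] → C does not strictly dominate B (column X: 2 ≤ 7)
No single strategy strictly dominates all others → no strictly dominant strategy.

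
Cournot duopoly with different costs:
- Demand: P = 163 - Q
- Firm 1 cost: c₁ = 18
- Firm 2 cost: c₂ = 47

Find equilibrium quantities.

q₁* = 58.0, q₂* = 29.0

Work:
Reaction: q₁ = (163 - 18 - q₂)/2
Reaction: q₂ = (163 - 47 - q₁)/2
Solve simultaneously:
q₁* = (163 - 2×18 + 47)/3 = 58.0
q₂* = (163 - 2×47 + 18)/3 = 29.0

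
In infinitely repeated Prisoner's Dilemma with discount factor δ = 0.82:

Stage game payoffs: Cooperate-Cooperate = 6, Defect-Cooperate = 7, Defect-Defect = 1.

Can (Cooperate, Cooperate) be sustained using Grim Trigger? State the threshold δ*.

δ* = 0.1667; since δ = 0.82 ≥ 0.1667, cooperation can be sustained

Work:
For Grim Trigger:
Cooperate forever: 6/(1-δ)
Defect then punished: 7 + 1·δ/(1-δ)
Need: 6/(1-δ) ≥ 7 + 1·δ/(1-δ)
Solving: δ ≥ (T-R)/(T-P) = (7-6)/(7-1) = 0.1667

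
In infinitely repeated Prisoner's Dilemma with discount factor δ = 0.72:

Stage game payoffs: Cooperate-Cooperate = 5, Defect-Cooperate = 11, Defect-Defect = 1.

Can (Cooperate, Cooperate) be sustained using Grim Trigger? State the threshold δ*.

δ* = 0.6; since δ = 0.72 ≥ 0.6, cooperation can be sustained

Work:
For Grim Trigger:
Cooperate forever: 5/(1-δ)
Defect then punished: 11 + 1·δ/(1-δ)
Need: 5/(1-δ) ≥ 11 + 1·δ/(1-δ)
Solving: δ ≥ (T-R)/(T-P) = (11-5)/(11-1) = 0.6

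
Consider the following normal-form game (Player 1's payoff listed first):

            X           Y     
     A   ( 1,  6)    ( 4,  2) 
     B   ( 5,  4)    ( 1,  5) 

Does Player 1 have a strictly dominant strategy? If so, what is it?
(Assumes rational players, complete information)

No strictly dominant strategy exists for Player 1

Work:
A strategy strictly dominates another if it gives a strictly higher payoff against every opponent action. Compare each pair of P1's strategies column-by-column:
  A vs B: [1 vs 5, 4 vs 1] → A does not strictly dominate B (column X: 1 ≤ 5)
  B vs A: [5 vs 1, 1 vs 4] → B does not strictly dominate A (column Y: 1 ≤ 4)
No single strategy strictly dominates all others → no strictly dominant strategy.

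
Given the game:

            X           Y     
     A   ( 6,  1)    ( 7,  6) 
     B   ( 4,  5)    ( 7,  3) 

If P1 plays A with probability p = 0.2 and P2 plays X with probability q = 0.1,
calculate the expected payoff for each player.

E[P1] = 6.74, E[P2] = 3.66

Work:
E[P1] = p·q·π₁(A,X) + p·(1-q)·π₁(A,Y) + (1-p)·q·π₁(B,X) + (1-p)·(1-q)·π₁(B,Y)
= 0.2·0.1·6 + 0.2·0.9·7 + 0.8·0.1·4 + 0.8·0.9·7
= 6.74

E[P2] = 3.66 (similar calculation)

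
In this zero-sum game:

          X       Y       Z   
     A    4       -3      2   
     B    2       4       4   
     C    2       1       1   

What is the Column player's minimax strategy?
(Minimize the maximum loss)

Column should play X or Y or Z (all achieve the minimum), value = 4

Work:
Column player minimizes Row's maximum payoff:
Column X: max payoff to Row = 4
Column Y: max payoff to Row = 4
Column Z: max payoff to Row = 4
Minimum is 4, achieved by columns X, Y, Z (tied).
Each of X or Y or Z is a minimax strategy.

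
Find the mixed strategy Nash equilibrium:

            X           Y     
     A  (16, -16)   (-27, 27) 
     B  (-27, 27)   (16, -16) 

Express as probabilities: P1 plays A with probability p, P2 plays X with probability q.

p = 0.5, q = 0.5

Work:
Find probabilities that make opponent indifferent:
P2 chooses q to make P1 indifferent between A and B
P1 chooses p to make P2 indifferent between X and Y
Mixed NE: P1 plays (A: 0.5, B: 0.5), P2 plays (X: 0.5, Y: 0.5)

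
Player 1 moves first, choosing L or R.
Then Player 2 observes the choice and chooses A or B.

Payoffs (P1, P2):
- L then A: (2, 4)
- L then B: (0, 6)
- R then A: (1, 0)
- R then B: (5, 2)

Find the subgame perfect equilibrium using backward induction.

P1 plays R, P2 plays B after L and B after R; Payoff (5, 2)

Work:
Backward induction:
After L: P2 chooses B → P1 gets 0
After R: P2 chooses B → P1 gets 5
P1 chooses R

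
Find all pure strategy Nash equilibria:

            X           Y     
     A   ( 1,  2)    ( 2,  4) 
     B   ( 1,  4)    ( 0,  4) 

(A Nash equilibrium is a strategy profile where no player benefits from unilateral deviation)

Nash equilibrium: (A, Y), (B, X)

Work:
Best responses:
  P1 vs X: payoffs [1, 1] → best response A/B (payoff 1)
  P1 vs Y: payoffs [2, 0] → best response A (payoff 2)
  P2 vs A: payoffs [2, 4] → best response Y (payoff 4)
  P2 vs B: payoffs [4, 4] → best response X/Y (payoff 4)
Mutual best responses: (A,Y), (B,X) → Nash equilibria.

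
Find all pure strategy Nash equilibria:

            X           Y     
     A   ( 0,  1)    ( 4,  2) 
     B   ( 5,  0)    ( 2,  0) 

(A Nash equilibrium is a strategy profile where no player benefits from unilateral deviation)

Nash equilibrium: (A, Y), (B, X)

Work:
Best responses:
  P1 vs X: payoffs [0, 5] → best response B (payoff 5)
  P1 vs Y: payoffs [4, 2] → best response A (payoff 4)
  P2 vs A: payoffs [1, 2] → best response Y (payoff 2)
  P2 vs B: payoffs [0, 0] → best response X/Y (payoff 0)
Mutual best responses: (A,Y), (B,X) → Nash equilibria.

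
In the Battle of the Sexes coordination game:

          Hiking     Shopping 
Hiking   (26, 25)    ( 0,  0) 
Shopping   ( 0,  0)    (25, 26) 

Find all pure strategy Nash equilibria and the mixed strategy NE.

Pure NE: (Hiking, Hiking) and (Shopping, Shopping); Mixed NE: p = 0.5098, q = 0.4902

Work:
Check pure NE:
(Hiking, Hiking): (26, 25) - no unilateral deviation beneficial
(Shopping, Shopping): (25, 26) - no unilateral deviation beneficial
Mixed NE: P1 plays Hiking with p = 0.5098, P2 plays Hiking with q = 0.4902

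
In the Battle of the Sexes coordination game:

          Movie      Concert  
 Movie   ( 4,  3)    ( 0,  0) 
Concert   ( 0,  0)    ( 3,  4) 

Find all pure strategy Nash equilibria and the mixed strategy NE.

Pure NE: (Movie, Movie) and (Concert, Concert); Mixed NE: p = 0.5714, q = 0.4286

Work:
Check pure NE:
(Movie, Movie): (4, 3) - no unilateral deviation beneficial
(Concert, Concert): (3, 4) - no unilateral deviation beneficial
Mixed NE: P1 plays Movie with p = 0.5714, P2 plays Movie with q = 0.4286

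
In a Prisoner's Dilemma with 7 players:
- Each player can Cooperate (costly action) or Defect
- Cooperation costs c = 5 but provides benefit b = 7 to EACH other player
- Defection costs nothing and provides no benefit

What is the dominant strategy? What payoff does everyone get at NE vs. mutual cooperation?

Dominant: Defect; NE payoff = 0; Coop payoff = 37

Work:
Defect dominates (saves cost c = 5, benefit to others is external)
NE: All defect → everyone gets 0
If all cooperate: each receives (6)×7 - 5 = 37
Social dilemma: 37 > 0 but NE gives 0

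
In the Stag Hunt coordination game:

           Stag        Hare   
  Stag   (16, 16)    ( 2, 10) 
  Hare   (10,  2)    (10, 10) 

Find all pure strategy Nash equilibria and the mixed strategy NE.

Pure NE: (Stag, Stag) and (Hare, Hare); Mixed NE: p = 0.5714, q = 0.5714

Work:
Check pure NE:
(Stag, Stag): (16, 16) - no unilateral deviation beneficial
(Hare, Hare): (10, 10) - no unilateral deviation beneficial
Mixed NE: P1 plays Stag with p = 0.5714, P2 plays Stag with q = 0.5714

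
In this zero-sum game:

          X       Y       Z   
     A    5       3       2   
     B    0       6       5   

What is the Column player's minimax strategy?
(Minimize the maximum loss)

Column should play X or Z (all achieve the minimum), value = 5

Work:
Column player minimizes Row's maximum payoff:
Column X: max payoff to Row = 5
Column Y: max payoff to Row = 6
Column Z: max payoff to Row = 5
Minimum is 5, achieved by columns X, Z (tied).
Each of X or Z is a minimax strategy.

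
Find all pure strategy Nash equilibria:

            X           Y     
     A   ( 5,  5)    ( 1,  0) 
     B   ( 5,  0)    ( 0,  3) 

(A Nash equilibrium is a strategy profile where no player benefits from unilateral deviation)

Nash equilibrium: (A, X)

Work:
Best responses:
  P1 vs X: payoffs [5, 5] → best response A/B (payoff 5)
  P1 vs Y: payoffs [1, 0] → best response A (payoff 1)
  P2 vs A: payoffs [5, 0] → best response X (payoff 5)
  P2 vs B: payoffs [0, 3] → best response Y (payoff 3)
Mutual best responses: (A,X) → Nash equilibria.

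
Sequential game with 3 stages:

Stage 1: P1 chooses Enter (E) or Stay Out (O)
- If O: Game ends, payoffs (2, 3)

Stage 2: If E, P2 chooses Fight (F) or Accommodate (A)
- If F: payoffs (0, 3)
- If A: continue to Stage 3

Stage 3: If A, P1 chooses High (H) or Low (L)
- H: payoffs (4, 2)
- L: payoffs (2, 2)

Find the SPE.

SPE: (O, F, H); Outcome (2, 3)

Work:
Stage 3: P1 chooses H (4 vs 2)
Stage 2: P2: F->3, A->2 (anticipating H). Choose F
Stage 1: P1: O->2, E->0 (anticipating F, H). Choose O
SPE path: O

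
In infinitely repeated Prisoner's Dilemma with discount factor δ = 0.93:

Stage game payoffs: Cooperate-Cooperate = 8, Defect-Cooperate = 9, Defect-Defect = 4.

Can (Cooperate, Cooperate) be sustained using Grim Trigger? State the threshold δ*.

δ* = 0.2; since δ = 0.93 ≥ 0.2, cooperation can be sustained

Work:
For Grim Trigger:
Cooperate forever: 8/(1-δ)
Defect then punished: 9 + 4·δ/(1-δ)
Need: 8/(1-δ) ≥ 9 + 4·δ/(1-δ)
Solving: δ ≥ (T-R)/(T-P) = (9-8)/(9-4) = 0.2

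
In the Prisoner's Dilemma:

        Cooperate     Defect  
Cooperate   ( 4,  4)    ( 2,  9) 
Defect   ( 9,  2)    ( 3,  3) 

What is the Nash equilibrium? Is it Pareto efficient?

(Defect, Defect) is NE; not Pareto efficient

Work:
Defect dominates Cooperate for both players:
If P2 cooperates: Defect (9) > Cooperate (4)
If P2 defects: Defect (3) > Cooperate (2)
NE: (Defect, Defect) with payoff (3, 3)
But (Cooperate, Cooperate) = (4, 4) Pareto dominates (3, 3)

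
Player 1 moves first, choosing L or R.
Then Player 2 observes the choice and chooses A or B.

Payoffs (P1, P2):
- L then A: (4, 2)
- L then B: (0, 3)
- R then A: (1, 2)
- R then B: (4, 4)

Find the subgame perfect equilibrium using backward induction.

P1 plays R, P2 plays B after L and B after R; Payoff (4, 4)

Work:
Backward induction:
After L: P2 chooses B → P1 gets 0
After R: P2 chooses B → P1 gets 4
P1 chooses R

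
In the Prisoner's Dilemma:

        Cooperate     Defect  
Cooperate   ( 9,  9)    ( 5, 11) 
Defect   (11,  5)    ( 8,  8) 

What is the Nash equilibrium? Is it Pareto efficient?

(Defect, Defect) is NE; not Pareto efficient

Work:
Defect dominates Cooperate for both players:
If P2 cooperates: Defect (11) > Cooperate (9)
If P2 defects: Defect (8) > Cooperate (5)
NE: (Defect, Defect) with payoff (8, 8)
But (Cooperate, Cooperate) = (9, 9) Pareto dominates (8, 8)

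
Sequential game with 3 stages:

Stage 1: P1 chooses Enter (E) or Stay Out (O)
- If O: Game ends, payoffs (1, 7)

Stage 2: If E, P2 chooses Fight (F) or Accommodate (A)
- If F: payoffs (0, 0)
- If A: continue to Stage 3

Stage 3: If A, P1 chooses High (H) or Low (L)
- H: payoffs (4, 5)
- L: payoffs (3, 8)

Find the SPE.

SPE: (E, A, H); Outcome (4, 5)

Work:
Stage 3: P1 chooses H (4 vs 3)
Stage 2: P2: F->0, A->5 (anticipating H). Choose A
Stage 1: P1: O->1, E->4 (anticipating A, H). Choose E
SPE path: E -> A -> H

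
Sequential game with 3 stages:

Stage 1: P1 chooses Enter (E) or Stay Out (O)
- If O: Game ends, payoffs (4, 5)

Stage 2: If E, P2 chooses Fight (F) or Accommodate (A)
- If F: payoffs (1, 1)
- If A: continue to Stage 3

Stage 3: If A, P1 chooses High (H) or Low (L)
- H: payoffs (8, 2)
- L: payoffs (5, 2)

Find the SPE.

SPE: (E, A, H); Outcome (8, 2)

Work:
Stage 3: P1 chooses H (8 vs 5)
Stage 2: P2: F->1, A->2 (anticipating H). Choose A
Stage 1: P1: O->4, E->8 (anticipating A, H). Choose E
SPE path: E -> A -> H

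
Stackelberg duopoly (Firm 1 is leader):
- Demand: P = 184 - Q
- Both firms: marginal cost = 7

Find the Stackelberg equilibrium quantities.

q₁* (leader) = 88.5, q₂* (follower) = 44.25

Work:
Follower's reaction: q₂ = (a - c - q₁)/2
Leader substitutes: π₁ = q₁·(a - q₁ - (a-c-q₁)/2 - c)
FOC: q₁* = (184 - 7)/2 = 88.50
Then: q₂* = (184 - 7 - 88.5)/2 = 44.25
Leader has first-mover advantage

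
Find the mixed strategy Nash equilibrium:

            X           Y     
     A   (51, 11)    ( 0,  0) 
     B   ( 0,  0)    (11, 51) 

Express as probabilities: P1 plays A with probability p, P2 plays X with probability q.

p = 0.8226, q = 0.1774

Work:
Find probabilities that make opponent indifferent:
P2 chooses q to make P1 indifferent between A and B
P1 chooses p to make P2 indifferent between X and Y
Mixed NE: P1 plays (A: 0.8226, B: 0.1774), P2 plays (X: 0.1774, Y: 0.8226)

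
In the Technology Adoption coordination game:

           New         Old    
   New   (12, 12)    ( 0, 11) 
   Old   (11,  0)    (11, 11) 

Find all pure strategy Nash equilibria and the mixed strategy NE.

Pure NE: (New, New) and (Old, Old); Mixed NE: p = 0.9167, q = 0.9167

Work:
Check pure NE:
(New, New): (12, 12) - no unilateral deviation beneficial
(Old, Old): (11, 11) - no unilateral deviation beneficial
Mixed NE: P1 plays New with p = 0.9167, P2 plays New with q = 0.9167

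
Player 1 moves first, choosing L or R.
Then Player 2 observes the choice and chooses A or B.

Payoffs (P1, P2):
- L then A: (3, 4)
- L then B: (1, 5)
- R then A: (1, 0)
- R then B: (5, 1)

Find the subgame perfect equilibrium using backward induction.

P1 plays R, P2 plays B after L and B after R; Payoff (5, 1)

Work:
Backward induction:
After L: P2 chooses B → P1 gets 1
After R: P2 chooses B → P1 gets 5
P1 chooses R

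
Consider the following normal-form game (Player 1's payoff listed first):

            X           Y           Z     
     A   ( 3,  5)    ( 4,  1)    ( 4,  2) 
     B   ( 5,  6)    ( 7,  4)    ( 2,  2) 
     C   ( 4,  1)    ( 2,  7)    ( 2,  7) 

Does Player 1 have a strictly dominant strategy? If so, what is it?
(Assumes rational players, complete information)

No strictly dominant strategy exists for Player 1

Work:
A strategy strictly dominates another if it gives a strictly higher payoff against every opponent action. Compare each pair of P1's strategies column-by-column:
  A vs B: [3 vs 5, 4 vs 7, 4 vs 2] → A does not strictly dominate B (column X: 3 ≤ 5)
  A vs C: [3 vs 4, 4 vs 2, 4 vs 2] → A does not strictly dominate C (column X: 3 ≤ 4)
  B vs A: [5 vs 3, 7 vs 4, 2 vs 4] → B does not strictly dominate A (column Z: 2 ≤ 4)
  B vs C: [5 vs 4, 7 vs 2, 2 vs 2] → B does not strictly dominate C (column Z: 2 ≤ 2)
  C vs A: [4 vs 3, 2 vs 4, 2 vs 4] → C does not strictly dominate A (column Y: 2 ≤ 4)
  C vs B: [4 vs 5, 2 vs 7, 2 vs 2] → C does not strictly dominate B (column X: 4 ≤ 5)
No single strategy strictly dominates all others → no strictly dominant strategy.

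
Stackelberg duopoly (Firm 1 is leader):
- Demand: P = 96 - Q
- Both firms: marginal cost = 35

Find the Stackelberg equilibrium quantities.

q₁* (leader) = 30.5, q₂* (follower) = 15.25

Work:
Follower's reaction: q₂ = (a - c - q₁)/2
Leader substitutes: π₁ = q₁·(a - q₁ - (a-c-q₁)/2 - c)
FOC: q₁* = (96 - 35)/2 = 30.50
Then: q₂* = (96 - 35 - 30.5)/2 = 15.25
Leader has first-mover advantage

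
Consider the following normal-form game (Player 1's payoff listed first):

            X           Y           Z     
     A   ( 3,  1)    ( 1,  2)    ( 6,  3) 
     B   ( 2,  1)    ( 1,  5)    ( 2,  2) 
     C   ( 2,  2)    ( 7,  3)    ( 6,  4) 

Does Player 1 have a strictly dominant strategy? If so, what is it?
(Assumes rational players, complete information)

No strictly dominant strategy exists for Player 1

Work:
A strategy strictly dominates another if it gives a strictly higher payoff against every opponent action. Compare each pair of P1's strategies column-by-column:
  A vs B: [3 vs 2, 1 vs 1, 6 vs 2] → A does not strictly dominate B (column Y: 1 ≤ 1)
  A vs C: [3 vs 2, 1 vs 7, 6 vs 6] → A does not strictly dominate C (column Y: 1 ≤ 7)
  B vs A: [2 vs 3, 1 vs 1, 2 vs 6] → B does not strictly dominate A (column X: 2 ≤ 3)
  B vs C: [2 vs 2, 1 vs 7, 2 vs 6] → B does not strictly dominate C (column X: 2 ≤ 2)
  C vs A: [2 vs 3, 7 vs 1, 6 vs 6] → C does not strictly dominate A (column X: 2 ≤ 3)
  C vs B: [2 vs 2, 7 vs 1, 6 vs 2] → C does not strictly dominate B (column X: 2 ≤ 2)
No single strategy strictly dominates all others → no strictly dominant strategy.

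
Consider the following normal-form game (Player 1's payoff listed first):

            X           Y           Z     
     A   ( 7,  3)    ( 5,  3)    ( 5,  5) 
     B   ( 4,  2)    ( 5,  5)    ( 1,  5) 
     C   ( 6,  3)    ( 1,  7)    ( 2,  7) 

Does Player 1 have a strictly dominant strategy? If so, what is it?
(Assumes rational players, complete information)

No strictly dominant strategy exists for Player 1

Work:
A strategy strictly dominates another if it gives a strictly higher payoff against every opponent action. Compare each pair of P1's strategies column-by-column:
  A vs B: [7 vs 4, 5 vs 5, 5 vs 1] → A does not strictly dominate B (column Y: 5 ≤ 5)
  A vs C: [7 vs 6, 5 vs 1, 5 vs 2] → A strictly dominates C
  B vs A: [4 vs 7, 5 vs 5, 1 vs 5] → B does not strictly dominate A (column X: 4 ≤ 7)
  B vs C: [4 vs 6, 5 vs 1, 1 vs 2] → B does not strictly dominate C (column X: 4 ≤ 6)
  C vs A: [6 vs 7, 1 vs 5, 2 vs 5] → C does not strictly dominate A (column X: 6 ≤ 7)
  C vs B: [6 vs 4, 1 vs 5, 2 vs 1] → C does not strictly dominate B (column Y: 1 ≤ 5)
No single strategy strictly dominates all others → no strictly dominant strategy.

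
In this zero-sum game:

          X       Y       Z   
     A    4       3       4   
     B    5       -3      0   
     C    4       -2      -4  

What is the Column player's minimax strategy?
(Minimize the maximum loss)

Column should play Y, value = 3

Work:
Column player minimizes Row's maximum payoff:
Column X: max payoff to Row = 5
Column Y: max payoff to Row = 3
Column Z: max payoff to Row = 4
Minimum is 3, achieved by column Y.
Minimax strategy: Y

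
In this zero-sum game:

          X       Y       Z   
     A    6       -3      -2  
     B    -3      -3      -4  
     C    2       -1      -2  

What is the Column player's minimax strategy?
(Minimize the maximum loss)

Column should play Z, value = -2

Work:
Column player minimizes Row's maximum payoff:
Column X: max payoff to Row = 6
Column Y: max payoff to Row = -1
Column Z: max payoff to Row = -2
Minimum is -2, achieved by column Z.
Minimax strategy: Z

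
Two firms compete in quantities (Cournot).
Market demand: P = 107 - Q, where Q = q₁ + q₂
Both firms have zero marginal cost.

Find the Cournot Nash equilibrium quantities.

q₁* = q₂* = 35.67; P* = 35.67

Work:
Profit: π_i = P·q_i = (a - q_i - q_j)·q_i
FOC: ∂π_i/∂q_i = a - 2q_i - q_j = 0
Reaction function: q_i = (107 - q_j)/2
Symmetry: q* = 107/3 = 35.67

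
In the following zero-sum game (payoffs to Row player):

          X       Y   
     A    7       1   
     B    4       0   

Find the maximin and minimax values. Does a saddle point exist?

Maximin = 1, Minimax = 1, Saddle: True

Work:
Row minimums: [1, 0] → maximin = 1
Column maximums: [7, 1] → minimax = 1
Saddle point exists! Game value = 1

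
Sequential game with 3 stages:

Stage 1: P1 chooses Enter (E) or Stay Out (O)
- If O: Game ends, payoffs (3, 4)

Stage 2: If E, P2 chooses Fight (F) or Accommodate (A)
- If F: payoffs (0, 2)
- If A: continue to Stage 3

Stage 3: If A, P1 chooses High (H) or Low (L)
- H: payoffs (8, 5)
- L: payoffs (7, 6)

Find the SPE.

SPE: (E, A, H); Outcome (8, 5)

Work:
Stage 3: P1 chooses H (8 vs 7)
Stage 2: P2: F->2, A->5 (anticipating H). Choose A
Stage 1: P1: O->3, E->8 (anticipating A, H). Choose E
SPE path: E -> A -> H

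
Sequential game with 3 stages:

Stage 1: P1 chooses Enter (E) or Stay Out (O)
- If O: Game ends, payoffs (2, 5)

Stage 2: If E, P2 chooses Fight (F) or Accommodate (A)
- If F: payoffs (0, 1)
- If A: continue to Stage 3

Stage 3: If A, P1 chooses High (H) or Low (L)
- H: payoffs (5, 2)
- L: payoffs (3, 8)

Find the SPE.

SPE: (E, A, H); Outcome (5, 2)

Work:
Stage 3: P1 chooses H (5 vs 3)
Stage 2: P2: F->1, A->2 (anticipating H). Choose A
Stage 1: P1: O->2, E->5 (anticipating A, H). Choose E
SPE path: E -> A -> H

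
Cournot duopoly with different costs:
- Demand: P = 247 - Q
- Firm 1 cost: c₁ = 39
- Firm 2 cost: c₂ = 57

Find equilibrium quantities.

q₁* = 75.33, q₂* = 57.33

Work:
Reaction: q₁ = (247 - 39 - q₂)/2
Reaction: q₂ = (247 - 57 - q₁)/2
Solve simultaneously:
q₁* = (247 - 2×39 + 57)/3 = 75.33
q₂* = (247 - 2×57 + 39)/3 = 57.33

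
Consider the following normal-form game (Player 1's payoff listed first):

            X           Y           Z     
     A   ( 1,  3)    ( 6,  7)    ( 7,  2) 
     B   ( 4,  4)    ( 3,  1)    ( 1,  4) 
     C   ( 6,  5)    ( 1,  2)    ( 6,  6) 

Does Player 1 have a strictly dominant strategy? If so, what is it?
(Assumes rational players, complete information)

No strictly dominant strategy exists for Player 1

Work:
A strategy strictly dominates another if it gives a strictly higher payoff against every opponent action. Compare each pair of P1's strategies column-by-column:
  A vs B: [1 vs 4, 6 vs 3, 7 vs 1] → A does not strictly dominate B (column X: 1 ≤ 4)
  A vs C: [1 vs 6, 6 vs 1, 7 vs 6] → A does not strictly dominate C (column X: 1 ≤ 6)
  B vs A: [4 vs 1, 3 vs 6, 1 vs 7] → B does not strictly dominate A (column Y: 3 ≤ 6)
  B vs C: [4 vs 6, 3 vs 1, 1 vs 6] → B does not strictly dominate C (column X: 4 ≤ 6)
  C vs A: [6 vs 1, 1 vs 6, 6 vs 7] → C does not strictly dominate A (column Y: 1 ≤ 6)
  C vs B: [6 vs 4, 1 vs 3, 6 vs 1] → C does not strictly dominate B (column Y: 1 ≤ 3)
No single strategy strictly dominates all others → no strictly dominant strategy.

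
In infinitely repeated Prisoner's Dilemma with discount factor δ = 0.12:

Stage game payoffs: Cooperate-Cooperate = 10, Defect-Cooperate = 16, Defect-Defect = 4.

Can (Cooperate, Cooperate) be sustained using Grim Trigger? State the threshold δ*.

δ* = 0.5; since δ = 0.12 < 0.5, cooperation cannot be sustained

Work:
For Grim Trigger:
Cooperate forever: 10/(1-δ)
Defect then punished: 16 + 4·δ/(1-δ)
Need: 10/(1-δ) ≥ 16 + 4·δ/(1-δ)
Solving: δ ≥ (T-R)/(T-P) = (16-10)/(16-4) = 0.5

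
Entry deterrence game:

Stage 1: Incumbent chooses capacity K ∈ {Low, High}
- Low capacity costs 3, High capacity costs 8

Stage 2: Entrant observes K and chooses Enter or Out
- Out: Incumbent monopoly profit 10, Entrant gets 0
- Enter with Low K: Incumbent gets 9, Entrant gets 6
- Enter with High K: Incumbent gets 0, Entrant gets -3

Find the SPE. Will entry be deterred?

SPE: (Low, Enter|Low, Out|High); Entry not deterred. Incumbent net profit = 6, Entrant gets 6

Work:
After Low K: Entrant enters (6 > 0)
After High K: Entrant stays out (-3 < 0)
Incumbent: Low → 9−3=6, High → 10−8=2
Incumbent chooses Low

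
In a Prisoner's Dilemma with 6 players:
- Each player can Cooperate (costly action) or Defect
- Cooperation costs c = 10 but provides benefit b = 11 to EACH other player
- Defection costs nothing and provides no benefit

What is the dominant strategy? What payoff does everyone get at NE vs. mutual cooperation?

Dominant: Defect; NE payoff = 0; Coop payoff = 45

Work:
Defect dominates (saves cost c = 10, benefit to others is external)
NE: All defect → everyone gets 0
If all cooperate: each receives (5)×11 - 10 = 45
Social dilemma: 45 > 0 but NE gives 0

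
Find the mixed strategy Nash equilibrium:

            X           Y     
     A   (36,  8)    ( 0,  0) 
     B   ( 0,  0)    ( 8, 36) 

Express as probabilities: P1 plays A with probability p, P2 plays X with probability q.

p = 0.8182, q = 0.1818

Work:
Find probabilities that make opponent indifferent:
P2 chooses q to make P1 indifferent between A and B
P1 chooses p to make P2 indifferent between X and Y
Mixed NE: P1 plays (A: 0.8182, B: 0.1818), P2 plays (X: 0.1818, Y: 0.8182)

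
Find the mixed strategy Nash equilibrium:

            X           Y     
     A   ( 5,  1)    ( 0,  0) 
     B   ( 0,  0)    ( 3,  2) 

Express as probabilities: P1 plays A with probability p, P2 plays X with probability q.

p = 0.6667, q = 0.375

Work:
Find probabilities that make opponent indifferent:
P2 chooses q to make P1 indifferent between A and B
P1 chooses p to make P2 indifferent between X and Y
Mixed NE: P1 plays (A: 0.6667, B: 0.3333), P2 plays (X: 0.375, Y: 0.625)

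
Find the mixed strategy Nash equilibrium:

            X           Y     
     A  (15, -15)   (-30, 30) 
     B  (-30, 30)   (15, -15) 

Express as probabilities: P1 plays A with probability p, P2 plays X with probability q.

p = 0.5, q = 0.5

Work:
Find probabilities that make opponent indifferent:
P2 chooses q to make P1 indifferent between A and B
P1 chooses p to make P2 indifferent between X and Y
Mixed NE: P1 plays (A: 0.5, B: 0.5), P2 plays (X: 0.5, Y: 0.5)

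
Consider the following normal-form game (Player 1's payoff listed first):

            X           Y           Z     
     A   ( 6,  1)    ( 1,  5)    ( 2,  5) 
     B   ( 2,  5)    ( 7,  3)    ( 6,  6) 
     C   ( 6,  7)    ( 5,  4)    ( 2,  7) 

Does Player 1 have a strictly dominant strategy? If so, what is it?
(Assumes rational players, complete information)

No strictly dominant strategy exists for Player 1

Work:
A strategy strictly dominates another if it gives a strictly higher payoff against every opponent action. Compare each pair of P1's strategies column-by-column:
  A vs B: [6 vs 2, 1 vs 7, 2 vs 6] → A does not strictly dominate B (column Y: 1 ≤ 7)
  A vs C: [6 vs 6, 1 vs 5, 2 vs 2] → A does not strictly dominate C (column X: 6 ≤ 6)
  B vs A: [2 vs 6, 7 vs 1, 6 vs 2] → B does not strictly dominate A (column X: 2 ≤ 6)
  B vs C: [2 vs 6, 7 vs 5, 6 vs 2] → B does not strictly dominate C (column X: 2 ≤ 6)
  C vs A: [6 vs 6, 5 vs 1, 2 vs 2] → C does not strictly dominate A (column X: 6 ≤ 6)
  C vs B: [6 vs 2, 5 vs 7, 2 vs 6] → C does not strictly dominate B (column Y: 5 ≤ 7)
No single strategy strictly dominates all others → no strictly dominant strategy.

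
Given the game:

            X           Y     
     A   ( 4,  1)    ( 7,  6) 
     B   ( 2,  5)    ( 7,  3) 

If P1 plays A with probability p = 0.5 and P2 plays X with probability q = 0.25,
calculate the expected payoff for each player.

E[P1] = 6.0, E[P2] = 4.125

Work:
E[P1] = p·q·π₁(A,X) + p·(1-q)·π₁(A,Y) + (1-p)·q·π₁(B,X) + (1-p)·(1-q)·π₁(B,Y)
= 0.5·0.25·4 + 0.5·0.75·7 + 0.5·0.25·2 + 0.5·0.75·7
= 6.0

E[P2] = 4.125 (similar calculation)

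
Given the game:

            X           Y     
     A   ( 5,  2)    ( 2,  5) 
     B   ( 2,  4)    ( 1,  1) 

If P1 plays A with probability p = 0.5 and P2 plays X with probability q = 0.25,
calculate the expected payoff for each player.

E[P1] = 2.0, E[P2] = 3.0

Work:
E[P1] = p·q·π₁(A,X) + p·(1-q)·π₁(A,Y) + (1-p)·q·π₁(B,X) + (1-p)·(1-q)·π₁(B,Y)
= 0.5·0.25·5 + 0.5·0.75·2 + 0.5·0.25·2 + 0.5·0.75·1
= 2.0

E[P2] = 3.0 (similar calculation)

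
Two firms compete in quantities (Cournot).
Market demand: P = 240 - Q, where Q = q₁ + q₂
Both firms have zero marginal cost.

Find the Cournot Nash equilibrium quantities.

q₁* = q₂* = 80.0; P* = 80.0

Work:
Profit: π_i = P·q_i = (a - q_i - q_j)·q_i
FOC: ∂π_i/∂q_i = a - 2q_i - q_j = 0
Reaction function: q_i = (240 - q_j)/2
Symmetry: q* = 240/3 = 80.0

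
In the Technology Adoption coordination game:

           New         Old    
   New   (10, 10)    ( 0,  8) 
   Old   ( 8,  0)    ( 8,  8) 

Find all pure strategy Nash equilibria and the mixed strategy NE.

Pure NE: (New, New) and (Old, Old); Mixed NE: p = 0.8, q = 0.8

Work:
Check pure NE:
(New, New): (10, 10) - no unilateral deviation beneficial
(Old, Old): (8, 8) - no unilateral deviation beneficial
Mixed NE: P1 plays New with p = 0.8, P2 plays New with q = 0.8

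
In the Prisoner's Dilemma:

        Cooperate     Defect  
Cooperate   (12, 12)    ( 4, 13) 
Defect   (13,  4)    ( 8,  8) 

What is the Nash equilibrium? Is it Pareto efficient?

(Defect, Defect) is NE; not Pareto efficient

Work:
Defect dominates Cooperate for both players:
If P2 cooperates: Defect (13) > Cooperate (12)
If P2 defects: Defect (8) > Cooperate (4)
NE: (Defect, Defect) with payoff (8, 8)
But (Cooperate, Cooperate) = (12, 12) Pareto dominates (8, 8)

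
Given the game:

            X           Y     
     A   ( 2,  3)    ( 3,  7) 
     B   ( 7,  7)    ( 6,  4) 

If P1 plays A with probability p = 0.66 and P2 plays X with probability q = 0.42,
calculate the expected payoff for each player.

E[P1] = 3.8856, E[P2] = 5.2996

Work:
E[P1] = p·q·π₁(A,X) + p·(1-q)·π₁(A,Y) + (1-p)·q·π₁(B,X) + (1-p)·(1-q)·π₁(B,Y)
= 0.66·0.42·2 + 0.66·0.58·3 + 0.34·0.42·7 + 0.34·0.58·6
= 3.8856

E[P2] = 5.2996 (similar calculation)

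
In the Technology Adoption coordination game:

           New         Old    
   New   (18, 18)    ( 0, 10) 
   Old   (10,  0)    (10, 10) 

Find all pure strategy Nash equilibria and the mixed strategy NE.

Pure NE: (New, New) and (Old, Old); Mixed NE: p = 0.5556, q = 0.5556

Work:
Check pure NE:
(New, New): (18, 18) - no unilateral deviation beneficial
(Old, Old): (10, 10) - no unilateral deviation beneficial
Mixed NE: P1 plays New with p = 0.5556, P2 plays New with q = 0.5556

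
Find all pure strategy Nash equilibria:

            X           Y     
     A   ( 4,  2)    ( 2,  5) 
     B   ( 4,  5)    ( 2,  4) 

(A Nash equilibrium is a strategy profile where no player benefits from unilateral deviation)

Nash equilibrium: (A, Y), (B, X)

Work:
Best responses:
  P1 vs X: payoffs [4, 4] → best response A/B (payoff 4)
  P1 vs Y: payoffs [2, 2] → best response A/B (payoff 2)
  P2 vs A: payoffs [2, 5] → best response Y (payoff 5)
  P2 vs B: payoffs [5, 4] → best response X (payoff 5)
Mutual best responses: (A,Y), (B,X) → Nash equilibria.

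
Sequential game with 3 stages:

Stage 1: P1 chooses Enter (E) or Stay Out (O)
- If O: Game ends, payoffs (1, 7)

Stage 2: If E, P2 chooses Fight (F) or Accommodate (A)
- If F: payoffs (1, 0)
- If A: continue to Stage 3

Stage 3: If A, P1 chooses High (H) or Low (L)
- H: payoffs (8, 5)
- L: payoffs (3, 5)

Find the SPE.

SPE: (E, A, H); Outcome (8, 5)

Work:
Stage 3: P1 chooses H (8 vs 3)
Stage 2: P2: F->0, A->5 (anticipating H). Choose A
Stage 1: P1: O->1, E->8 (anticipating A, H). Choose E
SPE path: E -> A -> H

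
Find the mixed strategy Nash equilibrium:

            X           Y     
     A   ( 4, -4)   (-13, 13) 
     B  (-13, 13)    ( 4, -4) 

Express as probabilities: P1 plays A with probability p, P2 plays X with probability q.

p = 0.5, q = 0.5

Work:
Find probabilities that make opponent indifferent:
P2 chooses q to make P1 indifferent between A and B
P1 chooses p to make P2 indifferent between X and Y
Mixed NE: P1 plays (A: 0.5, B: 0.5), P2 plays (X: 0.5, Y: 0.5)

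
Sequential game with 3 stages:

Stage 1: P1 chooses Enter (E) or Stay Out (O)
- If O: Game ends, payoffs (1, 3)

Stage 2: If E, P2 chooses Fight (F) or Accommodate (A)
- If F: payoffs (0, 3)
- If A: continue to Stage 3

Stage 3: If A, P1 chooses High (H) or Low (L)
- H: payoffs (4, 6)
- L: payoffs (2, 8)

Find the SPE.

SPE: (E, A, H); Outcome (4, 6)

Work:
Stage 3: P1 chooses H (4 vs 2)
Stage 2: P2: F->3, A->6 (anticipating H). Choose A
Stage 1: P1: O->1, E->4 (anticipating A, H). Choose E
SPE path: E -> A -> H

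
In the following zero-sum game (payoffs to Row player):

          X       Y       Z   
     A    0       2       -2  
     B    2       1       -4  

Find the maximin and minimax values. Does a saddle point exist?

Maximin = -2, Minimax = -2, Saddle: True

Work:
Row minimums: [-2, -4] → maximin = -2
Column maximums: [2, 2, -2] → minimax = -2
Saddle point exists! Game value = -2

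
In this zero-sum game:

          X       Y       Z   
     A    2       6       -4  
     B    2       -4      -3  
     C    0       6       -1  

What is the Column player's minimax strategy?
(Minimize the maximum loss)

Column should play Z, value = -1

Work:
Column player minimizes Row's maximum payoff:
Column X: max payoff to Row = 2
Column Y: max payoff to Row = 6
Column Z: max payoff to Row = -1
Minimum is -1, achieved by column Z.
Minimax strategy: Z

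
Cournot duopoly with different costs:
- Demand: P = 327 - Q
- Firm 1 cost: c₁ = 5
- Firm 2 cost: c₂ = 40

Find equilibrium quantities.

q₁* = 119.0, q₂* = 84.0

Work:
Reaction: q₁ = (327 - 5 - q₂)/2
Reaction: q₂ = (327 - 40 - q₁)/2
Solve simultaneously:
q₁* = (327 - 2×5 + 40)/3 = 119.0
q₂* = (327 - 2×40 + 5)/3 = 84.0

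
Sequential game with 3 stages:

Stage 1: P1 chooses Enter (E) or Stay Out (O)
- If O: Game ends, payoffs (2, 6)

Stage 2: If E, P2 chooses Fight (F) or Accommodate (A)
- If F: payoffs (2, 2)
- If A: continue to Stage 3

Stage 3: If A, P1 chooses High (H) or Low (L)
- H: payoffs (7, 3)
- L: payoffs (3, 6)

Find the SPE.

SPE: (E, A, H); Outcome (7, 3)

Work:
Stage 3: P1 chooses H (7 vs 3)
Stage 2: P2: F->2, A->3 (anticipating H). Choose A
Stage 1: P1: O->2, E->7 (anticipating A, H). Choose E
SPE path: E -> A -> H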